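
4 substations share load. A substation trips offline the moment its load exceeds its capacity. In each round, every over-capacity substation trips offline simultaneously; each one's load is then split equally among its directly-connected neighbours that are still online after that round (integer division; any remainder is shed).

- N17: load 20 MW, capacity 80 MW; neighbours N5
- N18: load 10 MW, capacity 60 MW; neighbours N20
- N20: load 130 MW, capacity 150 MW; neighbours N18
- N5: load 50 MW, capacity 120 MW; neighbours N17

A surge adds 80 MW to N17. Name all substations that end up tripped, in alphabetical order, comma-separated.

N17, N5

Round 1 — N17 at 100 > 80. N17 trips offline.
  N17 sheds 100 MW to N5: 100 each.
    N5: 50+100 = 150 > 120
Round 2 — N5 trips offline.
  N5 sheds 150 MW: no online neighbours, lost.
No further trips.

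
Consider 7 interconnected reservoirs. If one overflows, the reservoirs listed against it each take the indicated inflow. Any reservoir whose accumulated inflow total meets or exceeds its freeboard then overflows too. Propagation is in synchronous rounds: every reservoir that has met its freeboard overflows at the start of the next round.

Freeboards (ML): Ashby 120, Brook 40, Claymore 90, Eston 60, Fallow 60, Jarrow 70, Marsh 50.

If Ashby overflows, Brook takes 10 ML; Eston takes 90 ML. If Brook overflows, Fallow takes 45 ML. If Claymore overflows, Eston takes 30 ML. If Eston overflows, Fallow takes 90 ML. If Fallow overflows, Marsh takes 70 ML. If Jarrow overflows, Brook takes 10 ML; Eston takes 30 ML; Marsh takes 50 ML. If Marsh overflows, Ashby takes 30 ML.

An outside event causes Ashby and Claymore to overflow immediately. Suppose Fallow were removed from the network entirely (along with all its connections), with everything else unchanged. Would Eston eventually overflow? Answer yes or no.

yes

With Fallow removed:
Round 1 — Ashby, Claymore overflow (initial).
  Brook: +10 → 10 < 40
  Eston: +90+30 → 120 ≥ 60
Round 2 — Eston overflows.
No further overflows.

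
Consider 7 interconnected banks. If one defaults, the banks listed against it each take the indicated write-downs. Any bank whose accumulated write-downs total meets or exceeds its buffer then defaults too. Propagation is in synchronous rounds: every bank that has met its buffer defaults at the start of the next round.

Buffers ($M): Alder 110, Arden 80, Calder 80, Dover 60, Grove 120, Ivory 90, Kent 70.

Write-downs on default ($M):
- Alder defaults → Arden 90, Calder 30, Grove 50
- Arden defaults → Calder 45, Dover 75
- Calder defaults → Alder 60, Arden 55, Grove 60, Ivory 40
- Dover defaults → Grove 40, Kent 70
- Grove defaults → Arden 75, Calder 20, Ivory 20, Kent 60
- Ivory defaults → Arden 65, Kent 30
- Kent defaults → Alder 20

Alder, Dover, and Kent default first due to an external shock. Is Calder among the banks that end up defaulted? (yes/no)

Round 1 — Alder, Dover, Kent default (initial).
  Arden: +90 → 90 ≥ 80
  Calder: +30 → 30 < 80
  Grove: +50+40 → 90 < 120
Round 2 — Arden defaults.
  Calder: +45 → 75 < 80
No further defaults.

no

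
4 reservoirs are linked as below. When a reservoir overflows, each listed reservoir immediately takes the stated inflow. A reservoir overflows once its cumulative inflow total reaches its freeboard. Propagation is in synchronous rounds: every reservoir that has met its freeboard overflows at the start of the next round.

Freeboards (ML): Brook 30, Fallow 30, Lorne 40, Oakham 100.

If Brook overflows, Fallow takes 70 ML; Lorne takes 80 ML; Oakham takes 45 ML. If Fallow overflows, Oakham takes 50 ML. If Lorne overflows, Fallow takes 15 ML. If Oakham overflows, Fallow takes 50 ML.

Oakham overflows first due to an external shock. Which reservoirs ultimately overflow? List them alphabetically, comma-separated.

Fallow, Oakham

Round 1 — Oakham overflows (initial).
  Fallow: +50 → 50 ≥ 30
Round 2 — Fallow overflows.
No further overflows.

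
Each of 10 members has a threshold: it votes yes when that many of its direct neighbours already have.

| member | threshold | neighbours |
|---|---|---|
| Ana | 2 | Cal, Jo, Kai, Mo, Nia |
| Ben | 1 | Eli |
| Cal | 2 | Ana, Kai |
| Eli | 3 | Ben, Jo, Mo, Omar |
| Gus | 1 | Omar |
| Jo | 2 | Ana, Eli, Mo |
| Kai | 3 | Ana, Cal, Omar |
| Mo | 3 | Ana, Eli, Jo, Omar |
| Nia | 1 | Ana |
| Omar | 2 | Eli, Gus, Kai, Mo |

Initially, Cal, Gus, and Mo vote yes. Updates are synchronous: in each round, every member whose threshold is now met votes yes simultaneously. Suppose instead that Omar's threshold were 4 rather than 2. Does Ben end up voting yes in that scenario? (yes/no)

no

With Omar's threshold at 4:
Round 1 — Cal, Gus, Mo vote yes (initial).
Round 2 — checking thresholds:
  Ana: 2 of 5 neighbours ≥ 2, votes yes.
  Eli: 1 of 4 neighbours < 3, below threshold.
  Jo: 1 of 3 neighbours < 2, below threshold.
  Kai: 1 of 3 neighbours < 3, below threshold.
  Omar: 2 of 4 neighbours < 4, below threshold.
Round 3 — checking thresholds:
  Eli: 1 of 4 neighbours < 3, below threshold.
  Jo: 2 of 3 neighbours ≥ 2, votes yes.
  Kai: 2 of 3 neighbours < 3, below threshold.
  Nia: 1 of 1 neighbours ≥ 1, votes yes.
  Omar: 2 of 4 neighbours < 4, below threshold.
Round 4 — no new yes votes; cascade stops.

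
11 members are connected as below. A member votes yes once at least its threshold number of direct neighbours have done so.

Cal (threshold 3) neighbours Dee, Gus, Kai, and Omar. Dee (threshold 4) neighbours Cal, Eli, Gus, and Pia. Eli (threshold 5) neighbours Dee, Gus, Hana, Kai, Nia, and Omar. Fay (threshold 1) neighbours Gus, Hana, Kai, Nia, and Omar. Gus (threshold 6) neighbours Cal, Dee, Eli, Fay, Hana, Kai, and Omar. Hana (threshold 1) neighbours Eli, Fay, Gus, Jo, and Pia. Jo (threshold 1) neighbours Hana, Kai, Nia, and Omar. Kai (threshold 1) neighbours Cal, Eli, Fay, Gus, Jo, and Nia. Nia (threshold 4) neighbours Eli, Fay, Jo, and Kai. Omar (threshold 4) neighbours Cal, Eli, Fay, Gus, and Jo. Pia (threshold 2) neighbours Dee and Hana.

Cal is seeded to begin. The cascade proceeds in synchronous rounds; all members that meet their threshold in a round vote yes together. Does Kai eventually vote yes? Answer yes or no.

yes

Round 1 — Cal votes yes (initial).
Round 2 — checking thresholds:
  Dee: 1 of 4 neighbours < 4, holds.
  Gus: 1 of 7 neighbours < 6, holds.
  Kai: 1 of 6 neighbours ≥ 1, votes yes.
  Omar: 1 of 5 neighbours < 4, holds.
Round 3 — checking thresholds:
  Dee: 1 of 4 neighbours < 4, holds.
  Eli: 1 of 6 neighbours < 5, holds.
  Fay: 1 of 5 neighbours ≥ 1, votes yes.
  Gus: 2 of 7 neighbours < 6, holds.
  Jo: 1 of 4 neighbours ≥ 1, votes yes.
  Nia: 1 of 4 neighbours < 4, holds.
  Omar: 1 of 5 neighbours < 4, holds.
Round 4 — checking thresholds:
  Dee: 1 of 4 neighbours < 4, holds.
  Eli: 1 of 6 neighbours < 5, holds.
  Gus: 3 of 7 neighbours < 6, holds.
  Hana: 2 of 5 neighbours ≥ 1, votes yes.
  Nia: 3 of 4 neighbours < 4, holds.
  Omar: 3 of 5 neighbours < 4, holds.
Round 5 — no new yes votes; cascade stops.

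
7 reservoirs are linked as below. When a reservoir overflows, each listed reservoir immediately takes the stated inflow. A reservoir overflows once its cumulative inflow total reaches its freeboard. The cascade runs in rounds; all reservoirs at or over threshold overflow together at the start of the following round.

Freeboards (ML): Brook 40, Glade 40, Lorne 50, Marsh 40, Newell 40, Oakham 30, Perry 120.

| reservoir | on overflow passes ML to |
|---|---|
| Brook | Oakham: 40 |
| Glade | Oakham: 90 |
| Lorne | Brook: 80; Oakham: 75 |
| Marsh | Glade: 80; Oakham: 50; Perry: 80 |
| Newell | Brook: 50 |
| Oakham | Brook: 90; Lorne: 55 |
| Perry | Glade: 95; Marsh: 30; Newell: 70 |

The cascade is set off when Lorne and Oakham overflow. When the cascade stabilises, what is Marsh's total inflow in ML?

0

Round 1 — Lorne, Oakham overflow (initial).
  Brook: +80+90 → 170 ≥ 40
Round 2 — Brook overflows.
No further overflows.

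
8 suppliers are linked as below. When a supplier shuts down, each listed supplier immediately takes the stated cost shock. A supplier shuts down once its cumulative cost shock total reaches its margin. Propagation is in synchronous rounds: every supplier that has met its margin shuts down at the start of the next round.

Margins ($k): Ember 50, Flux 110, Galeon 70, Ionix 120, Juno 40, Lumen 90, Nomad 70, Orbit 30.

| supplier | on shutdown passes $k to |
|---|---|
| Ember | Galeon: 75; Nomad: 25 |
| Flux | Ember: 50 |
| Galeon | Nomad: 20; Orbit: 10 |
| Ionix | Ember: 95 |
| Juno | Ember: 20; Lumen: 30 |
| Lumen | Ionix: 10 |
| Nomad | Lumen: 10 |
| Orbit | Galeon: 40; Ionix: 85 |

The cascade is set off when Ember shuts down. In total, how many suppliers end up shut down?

Round 1 — Ember shuts down (initial).
  Galeon: +75 → 75 ≥ 70
  Nomad: +25 → 25 < 70
Round 2 — Galeon shuts down.
  Nomad: +20 → 45 < 70
  Orbit: +10 → 10 < 30
No further shutdowns.

2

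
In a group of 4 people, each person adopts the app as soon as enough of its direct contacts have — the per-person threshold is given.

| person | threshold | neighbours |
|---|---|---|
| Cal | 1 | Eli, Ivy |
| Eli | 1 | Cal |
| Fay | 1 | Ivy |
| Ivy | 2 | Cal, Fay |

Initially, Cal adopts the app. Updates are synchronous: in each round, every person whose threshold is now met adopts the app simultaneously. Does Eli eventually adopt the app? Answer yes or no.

Round 1 — Cal adopts the app (initial).
Round 2 — checking thresholds:
  Eli: 1 of 1 neighbours ≥ 1, adopts the app.
  Ivy: 1 of 2 neighbours < 2, below threshold.
Round 3 — no new adoptions; cascade stops.

yes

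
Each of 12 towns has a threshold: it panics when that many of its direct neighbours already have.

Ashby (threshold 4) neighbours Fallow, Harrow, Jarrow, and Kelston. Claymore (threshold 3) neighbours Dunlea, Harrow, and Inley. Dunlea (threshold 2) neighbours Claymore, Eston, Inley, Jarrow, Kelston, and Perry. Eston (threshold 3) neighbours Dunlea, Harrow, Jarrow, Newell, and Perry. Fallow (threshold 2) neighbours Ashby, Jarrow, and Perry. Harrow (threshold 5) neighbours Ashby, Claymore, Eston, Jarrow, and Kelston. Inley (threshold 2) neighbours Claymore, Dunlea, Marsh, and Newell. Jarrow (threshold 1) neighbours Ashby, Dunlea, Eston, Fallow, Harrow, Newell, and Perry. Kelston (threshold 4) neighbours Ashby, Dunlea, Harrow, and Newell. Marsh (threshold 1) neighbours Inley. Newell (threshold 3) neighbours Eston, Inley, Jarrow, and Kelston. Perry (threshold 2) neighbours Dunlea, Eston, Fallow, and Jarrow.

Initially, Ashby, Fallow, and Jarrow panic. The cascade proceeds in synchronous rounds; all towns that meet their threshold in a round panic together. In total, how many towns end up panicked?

Round 1 — Ashby, Fallow, Jarrow panic (initial).
Round 2 — checking thresholds:
  Dunlea: 1 of 6 neighbours < 2, below threshold.
  Eston: 1 of 5 neighbours < 3, below threshold.
  Harrow: 2 of 5 neighbours < 5, below threshold.
  Kelston: 1 of 4 neighbours < 4, below threshold.
  Newell: 1 of 4 neighbours < 3, below threshold.
  Perry: 2 of 4 neighbours ≥ 2, panics.
Round 3 — checking thresholds:
  Dunlea: 2 of 6 neighbours ≥ 2, panics.
  Eston: 2 of 5 neighbours < 3, below threshold.
  Harrow: 2 of 5 neighbours < 5, below threshold.
  Kelston: 1 of 4 neighbours < 4, below threshold.
  Newell: 1 of 4 neighbours < 3, below threshold.
Round 4 — checking thresholds:
  Claymore: 1 of 3 neighbours < 3, below threshold.
  Eston: 3 of 5 neighbours ≥ 3, panics.
  Harrow: 2 of 5 neighbours < 5, below threshold.
  Inley: 1 of 4 neighbours < 2, below threshold.
  Kelston: 2 of 4 neighbours < 4, below threshold.
  Newell: 1 of 4 neighbours < 3, below threshold.
Round 5 — no new panics; cascade stops.

6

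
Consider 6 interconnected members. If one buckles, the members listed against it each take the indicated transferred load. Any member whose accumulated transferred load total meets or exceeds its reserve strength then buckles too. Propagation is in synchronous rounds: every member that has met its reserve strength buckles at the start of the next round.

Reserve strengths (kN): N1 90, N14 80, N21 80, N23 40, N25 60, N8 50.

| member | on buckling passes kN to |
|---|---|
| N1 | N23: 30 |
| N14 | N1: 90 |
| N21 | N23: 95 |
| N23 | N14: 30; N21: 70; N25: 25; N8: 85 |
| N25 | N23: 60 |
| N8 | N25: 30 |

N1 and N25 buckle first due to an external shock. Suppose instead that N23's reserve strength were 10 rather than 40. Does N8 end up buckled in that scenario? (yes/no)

yes

With N23's reserve strength at 10:
Round 1 — N1, N25 buckle (initial).
  N23: +30+60 → 90 ≥ 10
Round 2 — N23 buckles.
  N14: +30 → 30 < 80
  N21: +70 → 70 < 80
  N8: +85 → 85 ≥ 50
Round 3 — N8 buckles.
No further bucklings.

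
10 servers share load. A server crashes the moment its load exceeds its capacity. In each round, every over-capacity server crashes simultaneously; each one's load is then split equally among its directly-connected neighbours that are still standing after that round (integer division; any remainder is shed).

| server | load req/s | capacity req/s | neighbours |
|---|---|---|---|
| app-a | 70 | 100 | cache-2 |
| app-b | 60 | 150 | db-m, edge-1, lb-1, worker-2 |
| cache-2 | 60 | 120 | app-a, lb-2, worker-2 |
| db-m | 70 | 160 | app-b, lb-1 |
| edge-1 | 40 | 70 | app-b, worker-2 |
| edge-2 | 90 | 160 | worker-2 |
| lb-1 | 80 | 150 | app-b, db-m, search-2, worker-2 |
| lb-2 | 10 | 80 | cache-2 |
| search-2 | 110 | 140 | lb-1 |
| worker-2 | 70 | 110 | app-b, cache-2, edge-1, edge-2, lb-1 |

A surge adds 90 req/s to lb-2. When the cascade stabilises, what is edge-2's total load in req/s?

Round 1 — lb-2 at 100 > 80. lb-2 crashes.
  lb-2 sheds 100 req/s to cache-2: 100 each.
    cache-2: 60+100 = 160 > 120
Round 2 — cache-2 crashes.
  cache-2 sheds 160 req/s to app-a, worker-2: 80 each.
    app-a: 70+80 = 150 > 100
    worker-2: 70+80 = 150 > 110
Round 3 — app-a, worker-2 crash.
  app-a sheds 150 req/s: no online neighbours, lost.
  worker-2 sheds 150 req/s to app-b, edge-1, edge-2, lb-1: 37 each (2 lost).
    app-b: 60+37 = 97 ≤ 150
    edge-1: 40+37 = 77 > 70
    edge-2: 90+37 = 127 ≤ 160
    lb-1: 80+37 = 117 ≤ 150
Round 4 — edge-1 crashes.
  edge-1 sheds 77 req/s to app-b: 77 each.
    app-b: 97+77 = 174 > 150
Round 5 — app-b crashes.
  app-b sheds 174 req/s to db-m, lb-1: 87 each.
    db-m: 70+87 = 157 ≤ 160
    lb-1: 117+87 = 204 > 150
Round 6 — lb-1 crashes.
  lb-1 sheds 204 req/s to db-m, search-2: 102 each.
    db-m: 157+102 = 259 > 160
    search-2: 110+102 = 212 > 140
Round 7 — db-m, search-2 crash.
  db-m sheds 259 req/s: no online neighbours, lost.
  search-2 sheds 212 req/s: no online neighbours, lost.
No further crashes.

127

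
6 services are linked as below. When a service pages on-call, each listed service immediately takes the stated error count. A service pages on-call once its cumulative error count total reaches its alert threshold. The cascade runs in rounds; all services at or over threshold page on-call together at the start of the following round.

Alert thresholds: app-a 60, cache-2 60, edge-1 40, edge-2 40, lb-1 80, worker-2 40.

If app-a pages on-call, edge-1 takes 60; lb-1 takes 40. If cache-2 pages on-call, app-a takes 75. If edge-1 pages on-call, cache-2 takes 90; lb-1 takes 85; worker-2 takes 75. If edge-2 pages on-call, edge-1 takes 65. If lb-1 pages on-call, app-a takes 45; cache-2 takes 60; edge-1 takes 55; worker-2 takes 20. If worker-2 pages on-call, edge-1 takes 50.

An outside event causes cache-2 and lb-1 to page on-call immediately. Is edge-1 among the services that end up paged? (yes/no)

yes

Round 1 — cache-2, lb-1 page on-call (initial).
  app-a: +75+45 → 120 ≥ 60
  edge-1: +55 → 55 ≥ 40
  worker-2: +20 → 20 < 40
Round 2 — app-a, edge-1 page on-call.
  worker-2: +75 → 95 ≥ 40
Round 3 — worker-2 pages on-call.
No further pages.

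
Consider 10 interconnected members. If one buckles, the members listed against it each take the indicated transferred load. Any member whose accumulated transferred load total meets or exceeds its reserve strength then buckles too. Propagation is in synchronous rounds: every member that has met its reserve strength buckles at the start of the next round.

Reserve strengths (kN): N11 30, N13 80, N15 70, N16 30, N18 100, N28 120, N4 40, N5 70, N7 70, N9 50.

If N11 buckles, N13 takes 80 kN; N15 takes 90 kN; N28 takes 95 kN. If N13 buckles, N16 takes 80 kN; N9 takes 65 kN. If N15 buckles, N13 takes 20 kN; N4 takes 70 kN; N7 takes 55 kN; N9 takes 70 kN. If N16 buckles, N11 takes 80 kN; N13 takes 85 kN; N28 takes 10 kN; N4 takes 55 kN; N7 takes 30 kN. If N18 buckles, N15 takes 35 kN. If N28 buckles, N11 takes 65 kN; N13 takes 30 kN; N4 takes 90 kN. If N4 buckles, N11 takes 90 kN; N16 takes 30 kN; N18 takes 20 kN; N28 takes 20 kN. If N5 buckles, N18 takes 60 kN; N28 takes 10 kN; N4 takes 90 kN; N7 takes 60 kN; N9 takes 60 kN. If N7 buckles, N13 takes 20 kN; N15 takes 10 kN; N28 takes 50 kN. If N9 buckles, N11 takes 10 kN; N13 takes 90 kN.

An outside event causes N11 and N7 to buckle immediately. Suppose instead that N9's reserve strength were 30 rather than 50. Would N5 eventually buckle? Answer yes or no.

With N9's reserve strength at 30:
Round 1 — N11, N7 buckle (initial).
  N13: +80+20 → 100 ≥ 80
  N15: +90+10 → 100 ≥ 70
  N28: +95+50 → 145 ≥ 120
Round 2 — N13, N15, N28 buckle.
  N16: +80 → 80 ≥ 30
  N4: +70+90 → 160 ≥ 40
  N9: +65+70 → 135 ≥ 30
Round 3 — N16, N4, N9 buckle.
  N18: +20 → 20 < 100
No further bucklings.

no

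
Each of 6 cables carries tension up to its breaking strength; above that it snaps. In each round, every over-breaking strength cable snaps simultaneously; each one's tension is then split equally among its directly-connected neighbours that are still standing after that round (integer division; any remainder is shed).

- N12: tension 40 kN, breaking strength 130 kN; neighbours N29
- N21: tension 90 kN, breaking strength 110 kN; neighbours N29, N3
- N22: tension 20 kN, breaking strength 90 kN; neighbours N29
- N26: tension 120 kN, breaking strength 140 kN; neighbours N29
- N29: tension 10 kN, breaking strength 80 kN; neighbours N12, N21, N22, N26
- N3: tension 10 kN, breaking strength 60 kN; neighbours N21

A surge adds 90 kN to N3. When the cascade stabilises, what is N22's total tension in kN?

Round 1 — N3 at 100 > 60. N3 snaps.
  N3 sheds 100 kN to N21: 100 each.
    N21: 90+100 = 190 > 110
Round 2 — N21 snaps.
  N21 sheds 190 kN to N29: 190 each.
    N29: 10+190 = 200 > 80
Round 3 — N29 snaps.
  N29 sheds 200 kN to N12, N22, N26: 66 each (2 lost).
    N12: 40+66 = 106 ≤ 130
    N22: 20+66 = 86 ≤ 90
    N26: 120+66 = 186 > 140
Round 4 — N26 snaps.
  N26 sheds 186 kN: no online neighbours, lost.
No further breaks.

86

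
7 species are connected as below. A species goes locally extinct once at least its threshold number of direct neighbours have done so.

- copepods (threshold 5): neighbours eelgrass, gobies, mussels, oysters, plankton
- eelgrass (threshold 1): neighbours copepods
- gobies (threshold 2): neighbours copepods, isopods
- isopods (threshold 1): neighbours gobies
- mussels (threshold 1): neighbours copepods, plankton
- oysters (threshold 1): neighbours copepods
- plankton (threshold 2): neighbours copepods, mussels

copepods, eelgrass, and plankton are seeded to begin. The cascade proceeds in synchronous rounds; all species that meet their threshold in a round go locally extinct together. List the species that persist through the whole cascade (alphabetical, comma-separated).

Round 1 — copepods, eelgrass, plankton go locally extinct (initial).
Round 2 — checking thresholds:
  gobies: 1 of 2 neighbours < 2, below threshold.
  mussels: 2 of 2 neighbours ≥ 1, goes locally extinct.
  oysters: 1 of 1 neighbours ≥ 1, goes locally extinct.
Round 3 — no new extinctions; cascade stops.

gobies, isopods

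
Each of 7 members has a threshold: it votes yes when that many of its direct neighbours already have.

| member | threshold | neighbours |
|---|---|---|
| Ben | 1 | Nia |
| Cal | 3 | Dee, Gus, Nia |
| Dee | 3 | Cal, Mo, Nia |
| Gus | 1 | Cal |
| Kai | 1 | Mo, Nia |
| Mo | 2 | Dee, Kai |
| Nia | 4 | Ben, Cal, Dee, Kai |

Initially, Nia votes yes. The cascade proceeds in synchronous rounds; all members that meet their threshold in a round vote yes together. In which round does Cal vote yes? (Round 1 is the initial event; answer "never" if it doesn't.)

never

Round 1 — Nia votes yes (initial).
Round 2 — checking thresholds:
  Ben: 1 of 1 neighbours ≥ 1, votes yes.
  Cal: 1 of 3 neighbours < 3, not yet.
  Dee: 1 of 3 neighbours < 3, not yet.
  Kai: 1 of 2 neighbours ≥ 1, votes yes.
Round 3 — no new yes votes; cascade stops.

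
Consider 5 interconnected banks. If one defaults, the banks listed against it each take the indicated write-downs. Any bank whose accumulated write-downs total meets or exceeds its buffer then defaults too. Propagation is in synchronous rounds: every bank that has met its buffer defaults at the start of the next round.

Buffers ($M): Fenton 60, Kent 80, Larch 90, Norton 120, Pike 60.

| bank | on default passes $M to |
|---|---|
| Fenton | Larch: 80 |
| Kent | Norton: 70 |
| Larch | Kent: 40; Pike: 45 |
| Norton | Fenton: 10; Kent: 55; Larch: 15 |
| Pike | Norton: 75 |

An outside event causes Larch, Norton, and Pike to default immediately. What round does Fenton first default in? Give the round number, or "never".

never

Round 1 — Larch, Norton, Pike default (initial).
  Fenton: +10 → 10 < 60
  Kent: +40+55 → 95 ≥ 80
Round 2 — Kent defaults.
No further defaults.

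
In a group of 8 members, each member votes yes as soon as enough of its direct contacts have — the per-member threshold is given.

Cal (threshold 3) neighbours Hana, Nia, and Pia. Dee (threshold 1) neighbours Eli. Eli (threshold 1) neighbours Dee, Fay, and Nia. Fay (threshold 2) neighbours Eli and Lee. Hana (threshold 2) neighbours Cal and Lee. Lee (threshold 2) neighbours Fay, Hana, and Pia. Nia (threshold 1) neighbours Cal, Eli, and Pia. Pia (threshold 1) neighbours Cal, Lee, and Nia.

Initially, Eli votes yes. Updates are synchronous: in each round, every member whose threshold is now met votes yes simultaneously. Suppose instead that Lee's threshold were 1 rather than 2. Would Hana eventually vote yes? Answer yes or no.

With Lee's threshold at 1:
Round 1 — Eli votes yes (initial).
Round 2 — checking thresholds:
  Dee: 1 of 1 neighbours ≥ 1, votes yes.
  Fay: 1 of 2 neighbours < 2, holds.
  Nia: 1 of 3 neighbours ≥ 1, votes yes.
Round 3 — checking thresholds:
  Cal: 1 of 3 neighbours < 3, holds.
  Fay: 1 of 2 neighbours < 2, holds.
  Pia: 1 of 3 neighbours ≥ 1, votes yes.
Round 4 — checking thresholds:
  Cal: 2 of 3 neighbours < 3, holds.
  Fay: 1 of 2 neighbours < 2, holds.
  Lee: 1 of 3 neighbours ≥ 1, votes yes.
Round 5 — checking thresholds:
  Cal: 2 of 3 neighbours < 3, holds.
  Fay: 2 of 2 neighbours ≥ 2, votes yes.
  Hana: 1 of 2 neighbours < 2, holds.
Round 6 — no new yes votes; cascade stops.

no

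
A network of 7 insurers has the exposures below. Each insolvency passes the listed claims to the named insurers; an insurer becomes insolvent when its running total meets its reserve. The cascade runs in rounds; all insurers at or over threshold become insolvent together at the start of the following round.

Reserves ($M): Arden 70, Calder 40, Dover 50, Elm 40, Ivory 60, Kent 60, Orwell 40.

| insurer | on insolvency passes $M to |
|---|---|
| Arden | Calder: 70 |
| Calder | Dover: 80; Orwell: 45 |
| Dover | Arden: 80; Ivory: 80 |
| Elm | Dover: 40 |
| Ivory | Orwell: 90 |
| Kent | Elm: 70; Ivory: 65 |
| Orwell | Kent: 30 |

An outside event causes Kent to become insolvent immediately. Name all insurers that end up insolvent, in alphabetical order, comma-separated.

Elm, Ivory, Kent, Orwell

Round 1 — Kent becomes insolvent (initial).
  Elm: +70 → 70 ≥ 40
  Ivory: +65 → 65 ≥ 60
Round 2 — Elm, Ivory become insolvent.
  Dover: +40 → 40 < 50
  Orwell: +90 → 90 ≥ 40
Round 3 — Orwell becomes insolvent.
No further insolvencies.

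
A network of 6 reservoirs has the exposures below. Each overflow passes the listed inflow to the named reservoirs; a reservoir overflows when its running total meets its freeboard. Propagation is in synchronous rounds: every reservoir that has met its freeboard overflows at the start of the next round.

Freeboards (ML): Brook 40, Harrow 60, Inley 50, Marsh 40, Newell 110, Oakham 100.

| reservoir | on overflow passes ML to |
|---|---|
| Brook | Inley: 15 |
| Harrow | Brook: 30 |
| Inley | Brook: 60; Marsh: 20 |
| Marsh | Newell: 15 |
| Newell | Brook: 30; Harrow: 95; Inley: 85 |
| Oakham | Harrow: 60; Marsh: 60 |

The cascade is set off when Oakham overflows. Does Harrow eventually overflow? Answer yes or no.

Round 1 — Oakham overflows (initial).
  Harrow: +60 → 60 ≥ 60
  Marsh: +60 → 60 ≥ 40
Round 2 — Harrow, Marsh overflow.
  Brook: +30 → 30 < 40
  Newell: +15 → 15 < 110
No further overflows.

yes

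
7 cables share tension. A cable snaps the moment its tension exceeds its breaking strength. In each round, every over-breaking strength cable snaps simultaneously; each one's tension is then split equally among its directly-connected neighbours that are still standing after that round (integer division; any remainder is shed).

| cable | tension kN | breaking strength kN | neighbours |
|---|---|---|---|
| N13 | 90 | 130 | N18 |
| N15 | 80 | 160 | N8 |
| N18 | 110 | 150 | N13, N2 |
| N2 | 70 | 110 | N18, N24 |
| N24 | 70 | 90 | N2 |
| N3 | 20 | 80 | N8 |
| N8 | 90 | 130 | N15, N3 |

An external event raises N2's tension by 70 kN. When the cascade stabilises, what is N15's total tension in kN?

80

Round 1 — N2 at 140 > 110. N2 snaps.
  N2 sheds 140 kN to N18, N24: 70 each.
    N18: 110+70 = 180 > 150
    N24: 70+70 = 140 > 90
Round 2 — N18, N24 snap.
  N18 sheds 180 kN to N13: 180 each.
    N13: 90+180 = 270 > 130
  N24 sheds 140 kN: no online neighbours, lost.
Round 3 — N13 snaps.
  N13 sheds 270 kN: no online neighbours, lost.
No further breaks.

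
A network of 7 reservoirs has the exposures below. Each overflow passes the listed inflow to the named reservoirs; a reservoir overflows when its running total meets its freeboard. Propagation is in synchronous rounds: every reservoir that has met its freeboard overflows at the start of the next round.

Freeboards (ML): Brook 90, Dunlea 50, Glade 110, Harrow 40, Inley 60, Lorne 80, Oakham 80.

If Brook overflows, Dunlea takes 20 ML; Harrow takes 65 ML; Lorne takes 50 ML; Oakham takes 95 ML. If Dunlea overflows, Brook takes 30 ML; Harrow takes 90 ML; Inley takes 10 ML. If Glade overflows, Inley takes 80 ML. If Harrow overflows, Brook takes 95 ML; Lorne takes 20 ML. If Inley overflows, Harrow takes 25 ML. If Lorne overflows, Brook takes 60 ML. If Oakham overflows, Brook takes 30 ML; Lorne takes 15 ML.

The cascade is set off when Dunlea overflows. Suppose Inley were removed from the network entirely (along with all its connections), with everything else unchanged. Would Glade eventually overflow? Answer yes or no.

no

With Inley removed:
Round 1 — Dunlea overflows (initial).
  Brook: +30 → 30 < 90
  Harrow: +90 → 90 ≥ 40
Round 2 — Harrow overflows.
  Brook: +95 → 125 ≥ 90
  Lorne: +20 → 20 < 80
Round 3 — Brook overflows.
  Lorne: +50 → 70 < 80
  Oakham: +95 → 95 ≥ 80
Round 4 — Oakham overflows.
  Lorne: +15 → 85 ≥ 80
Round 5 — Lorne overflows.
No further overflows.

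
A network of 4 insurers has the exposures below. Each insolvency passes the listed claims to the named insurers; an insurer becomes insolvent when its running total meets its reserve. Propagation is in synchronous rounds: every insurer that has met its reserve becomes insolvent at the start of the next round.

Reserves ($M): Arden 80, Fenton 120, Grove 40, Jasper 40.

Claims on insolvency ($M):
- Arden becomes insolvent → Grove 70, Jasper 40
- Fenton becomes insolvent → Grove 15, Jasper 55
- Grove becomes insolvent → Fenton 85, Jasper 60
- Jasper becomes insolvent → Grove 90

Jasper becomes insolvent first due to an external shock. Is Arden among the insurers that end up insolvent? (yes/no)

Round 1 — Jasper becomes insolvent (initial).
  Grove: +90 → 90 ≥ 40
Round 2 — Grove becomes insolvent.
  Fenton: +85 → 85 < 120
No further insolvencies.

no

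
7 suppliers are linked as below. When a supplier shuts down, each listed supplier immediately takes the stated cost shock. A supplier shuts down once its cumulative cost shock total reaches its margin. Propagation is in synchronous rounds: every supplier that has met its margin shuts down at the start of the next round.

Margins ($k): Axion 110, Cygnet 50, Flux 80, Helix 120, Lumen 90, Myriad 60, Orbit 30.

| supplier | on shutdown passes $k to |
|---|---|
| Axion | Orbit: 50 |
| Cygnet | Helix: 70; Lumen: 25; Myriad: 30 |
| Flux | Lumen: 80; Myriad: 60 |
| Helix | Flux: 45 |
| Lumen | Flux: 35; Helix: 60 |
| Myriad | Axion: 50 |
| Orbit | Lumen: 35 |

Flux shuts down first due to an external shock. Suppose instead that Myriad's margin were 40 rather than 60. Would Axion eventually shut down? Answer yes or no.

no

With Myriad's margin at 40:
Round 1 — Flux shuts down (initial).
  Lumen: +80 → 80 < 90
  Myriad: +60 → 60 ≥ 40
Round 2 — Myriad shuts down.
  Axion: +50 → 50 < 110
No further shutdowns.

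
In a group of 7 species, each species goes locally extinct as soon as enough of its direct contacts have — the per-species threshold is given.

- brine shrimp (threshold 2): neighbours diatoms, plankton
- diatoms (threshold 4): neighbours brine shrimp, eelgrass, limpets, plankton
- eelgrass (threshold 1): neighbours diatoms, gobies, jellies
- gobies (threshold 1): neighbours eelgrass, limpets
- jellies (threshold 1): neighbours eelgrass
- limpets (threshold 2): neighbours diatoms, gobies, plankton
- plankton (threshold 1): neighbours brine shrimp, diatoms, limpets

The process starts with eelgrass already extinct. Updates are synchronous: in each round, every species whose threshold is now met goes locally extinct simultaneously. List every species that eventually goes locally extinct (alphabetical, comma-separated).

eelgrass, gobies, jellies

Round 1 — eelgrass goes locally extinct (initial).
Round 2 — checking thresholds:
  diatoms: 1 of 4 neighbours < 4, below threshold.
  gobies: 1 of 2 neighbours ≥ 1, goes locally extinct.
  jellies: 1 of 1 neighbours ≥ 1, goes locally extinct.
Round 3 — no new extinctions; cascade stops.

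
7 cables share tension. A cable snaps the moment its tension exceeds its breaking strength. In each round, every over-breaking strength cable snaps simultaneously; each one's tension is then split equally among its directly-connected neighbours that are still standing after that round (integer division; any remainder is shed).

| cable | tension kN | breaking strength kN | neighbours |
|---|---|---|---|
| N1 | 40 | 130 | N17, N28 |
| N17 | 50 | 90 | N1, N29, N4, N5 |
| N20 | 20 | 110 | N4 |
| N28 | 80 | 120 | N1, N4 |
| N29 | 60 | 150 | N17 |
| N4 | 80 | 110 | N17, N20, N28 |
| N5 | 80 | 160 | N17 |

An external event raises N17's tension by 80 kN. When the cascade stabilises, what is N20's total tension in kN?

Round 1 — N17 at 130 > 90. N17 snaps.
  N17 sheds 130 kN to N1, N29, N4, N5: 32 each (2 lost).
    N1: 40+32 = 72 ≤ 130
    N29: 60+32 = 92 ≤ 150
    N4: 80+32 = 112 > 110
    N5: 80+32 = 112 ≤ 160
Round 2 — N4 snaps.
  N4 sheds 112 kN to N20, N28: 56 each.
    N20: 20+56 = 76 ≤ 110
    N28: 80+56 = 136 > 120
Round 3 — N28 snaps.
  N28 sheds 136 kN to N1: 136 each.
    N1: 72+136 = 208 > 130
Round 4 — N1 snaps.
  N1 sheds 208 kN: no online neighbours, lost.
No further breaks.

76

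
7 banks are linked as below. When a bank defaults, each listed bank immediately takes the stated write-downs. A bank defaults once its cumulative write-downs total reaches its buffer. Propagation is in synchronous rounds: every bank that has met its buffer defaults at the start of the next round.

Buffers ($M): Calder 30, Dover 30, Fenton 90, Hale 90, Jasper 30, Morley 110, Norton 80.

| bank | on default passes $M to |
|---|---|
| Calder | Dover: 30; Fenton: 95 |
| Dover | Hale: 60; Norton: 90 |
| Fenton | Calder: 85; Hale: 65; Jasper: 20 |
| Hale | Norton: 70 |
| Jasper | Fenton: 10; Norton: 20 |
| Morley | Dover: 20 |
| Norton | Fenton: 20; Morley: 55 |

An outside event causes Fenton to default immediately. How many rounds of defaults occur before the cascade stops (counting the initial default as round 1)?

4

Round 1 — Fenton defaults (initial).
  Calder: +85 → 85 ≥ 30
  Hale: +65 → 65 < 90
  Jasper: +20 → 20 < 30
Round 2 — Calder defaults.
  Dover: +30 → 30 ≥ 30
Round 3 — Dover defaults.
  Hale: +60 → 125 ≥ 90
  Norton: +90 → 90 ≥ 80
Round 4 — Hale, Norton default.
  Morley: +55 → 55 < 110
No further defaults.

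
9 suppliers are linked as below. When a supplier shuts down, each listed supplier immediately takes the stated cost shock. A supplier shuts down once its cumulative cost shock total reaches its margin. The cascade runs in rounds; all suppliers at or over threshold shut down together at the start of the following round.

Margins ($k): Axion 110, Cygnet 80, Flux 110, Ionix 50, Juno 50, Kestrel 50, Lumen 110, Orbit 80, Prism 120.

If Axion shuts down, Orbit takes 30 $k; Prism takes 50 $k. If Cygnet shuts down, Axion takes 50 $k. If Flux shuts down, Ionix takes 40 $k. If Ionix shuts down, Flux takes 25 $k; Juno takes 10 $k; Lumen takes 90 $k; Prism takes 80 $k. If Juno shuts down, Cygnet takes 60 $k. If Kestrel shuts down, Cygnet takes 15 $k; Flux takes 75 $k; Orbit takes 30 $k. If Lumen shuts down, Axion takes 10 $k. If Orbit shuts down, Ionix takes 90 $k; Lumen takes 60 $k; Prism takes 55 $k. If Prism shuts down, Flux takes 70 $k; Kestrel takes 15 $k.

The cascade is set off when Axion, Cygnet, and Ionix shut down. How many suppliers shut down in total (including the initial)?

Round 1 — Axion, Cygnet, Ionix shut down (initial).
  Flux: +25 → 25 < 110
  Juno: +10 → 10 < 50
  Lumen: +90 → 90 < 110
  Orbit: +30 → 30 < 80
  Prism: +50+80 → 130 ≥ 120
Round 2 — Prism shuts down.
  Flux: +70 → 95 < 110
  Kestrel: +15 → 15 < 50
No further shutdowns.

4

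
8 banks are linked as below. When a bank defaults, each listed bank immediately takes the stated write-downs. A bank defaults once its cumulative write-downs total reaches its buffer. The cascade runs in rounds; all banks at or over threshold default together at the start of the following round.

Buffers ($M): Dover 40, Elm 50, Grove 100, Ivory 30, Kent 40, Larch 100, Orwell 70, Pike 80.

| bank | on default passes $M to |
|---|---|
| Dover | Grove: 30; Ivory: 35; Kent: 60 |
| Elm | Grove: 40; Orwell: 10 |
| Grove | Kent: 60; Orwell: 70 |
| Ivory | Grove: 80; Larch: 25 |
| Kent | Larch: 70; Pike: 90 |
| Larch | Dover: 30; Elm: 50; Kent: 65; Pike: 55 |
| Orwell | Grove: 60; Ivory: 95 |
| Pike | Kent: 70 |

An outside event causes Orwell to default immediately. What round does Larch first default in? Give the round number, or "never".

Round 1 — Orwell defaults (initial).
  Grove: +60 → 60 < 100
  Ivory: +95 → 95 ≥ 30
Round 2 — Ivory defaults.
  Grove: +80 → 140 ≥ 100
  Larch: +25 → 25 < 100
Round 3 — Grove defaults.
  Kent: +60 → 60 ≥ 40
Round 4 — Kent defaults.
  Larch: +70 → 95 < 100
  Pike: +90 → 90 ≥ 80
Round 5 — Pike defaults.
No further defaults.

never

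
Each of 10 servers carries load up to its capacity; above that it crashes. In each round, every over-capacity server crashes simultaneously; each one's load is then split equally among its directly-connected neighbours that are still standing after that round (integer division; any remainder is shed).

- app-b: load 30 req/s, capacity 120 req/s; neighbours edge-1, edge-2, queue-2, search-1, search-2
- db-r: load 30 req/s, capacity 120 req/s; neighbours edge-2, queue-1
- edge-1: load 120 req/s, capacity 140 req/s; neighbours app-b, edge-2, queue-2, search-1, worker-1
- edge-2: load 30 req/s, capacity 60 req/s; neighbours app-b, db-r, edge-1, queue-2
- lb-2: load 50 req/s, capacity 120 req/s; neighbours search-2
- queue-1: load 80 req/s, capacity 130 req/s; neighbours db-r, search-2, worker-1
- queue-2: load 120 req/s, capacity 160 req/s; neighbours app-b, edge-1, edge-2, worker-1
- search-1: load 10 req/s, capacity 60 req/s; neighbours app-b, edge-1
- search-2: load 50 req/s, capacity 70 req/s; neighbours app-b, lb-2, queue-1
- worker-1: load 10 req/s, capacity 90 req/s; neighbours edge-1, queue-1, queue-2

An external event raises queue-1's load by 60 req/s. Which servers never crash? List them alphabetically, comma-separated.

Round 1 — queue-1 at 140 > 130. queue-1 crashes.
  queue-1 sheds 140 req/s to db-r, search-2, worker-1: 46 each (2 lost).
    db-r: 30+46 = 76 ≤ 120
    search-2: 50+46 = 96 > 70
    worker-1: 10+46 = 56 ≤ 90
Round 2 — search-2 crashes.
  search-2 sheds 96 req/s to app-b, lb-2: 48 each.
    app-b: 30+48 = 78 ≤ 120
    lb-2: 50+48 = 98 ≤ 120
No further crashes.

app-b, db-r, edge-1, edge-2, lb-2, queue-2, search-1, worker-1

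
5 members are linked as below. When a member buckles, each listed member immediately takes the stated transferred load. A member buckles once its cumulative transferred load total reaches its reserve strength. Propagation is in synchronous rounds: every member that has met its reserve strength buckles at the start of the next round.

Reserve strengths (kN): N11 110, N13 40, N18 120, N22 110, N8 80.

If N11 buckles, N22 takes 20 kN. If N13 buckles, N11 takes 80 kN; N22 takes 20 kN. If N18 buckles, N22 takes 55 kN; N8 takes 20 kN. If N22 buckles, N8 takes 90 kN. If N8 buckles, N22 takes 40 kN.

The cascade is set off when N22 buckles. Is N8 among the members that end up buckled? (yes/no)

yes

Round 1 — N22 buckles (initial).
  N8: +90 → 90 ≥ 80
Round 2 — N8 buckles.
No further bucklings.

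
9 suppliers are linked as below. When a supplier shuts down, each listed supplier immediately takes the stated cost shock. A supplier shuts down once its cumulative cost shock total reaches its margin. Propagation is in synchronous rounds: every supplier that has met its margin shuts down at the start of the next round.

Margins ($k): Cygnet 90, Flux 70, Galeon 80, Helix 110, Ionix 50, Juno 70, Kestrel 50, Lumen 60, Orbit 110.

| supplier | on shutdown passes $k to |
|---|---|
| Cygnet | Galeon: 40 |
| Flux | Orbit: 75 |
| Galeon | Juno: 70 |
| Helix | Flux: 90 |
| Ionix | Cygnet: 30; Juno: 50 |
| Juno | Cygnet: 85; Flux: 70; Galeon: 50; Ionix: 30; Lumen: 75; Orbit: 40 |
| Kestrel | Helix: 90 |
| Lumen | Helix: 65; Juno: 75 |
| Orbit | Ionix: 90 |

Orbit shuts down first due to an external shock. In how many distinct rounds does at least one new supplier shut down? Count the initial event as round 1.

Round 1 — Orbit shuts down (initial).
  Ionix: +90 → 90 ≥ 50
Round 2 — Ionix shuts down.
  Cygnet: +30 → 30 < 90
  Juno: +50 → 50 < 70
No further shutdowns.

2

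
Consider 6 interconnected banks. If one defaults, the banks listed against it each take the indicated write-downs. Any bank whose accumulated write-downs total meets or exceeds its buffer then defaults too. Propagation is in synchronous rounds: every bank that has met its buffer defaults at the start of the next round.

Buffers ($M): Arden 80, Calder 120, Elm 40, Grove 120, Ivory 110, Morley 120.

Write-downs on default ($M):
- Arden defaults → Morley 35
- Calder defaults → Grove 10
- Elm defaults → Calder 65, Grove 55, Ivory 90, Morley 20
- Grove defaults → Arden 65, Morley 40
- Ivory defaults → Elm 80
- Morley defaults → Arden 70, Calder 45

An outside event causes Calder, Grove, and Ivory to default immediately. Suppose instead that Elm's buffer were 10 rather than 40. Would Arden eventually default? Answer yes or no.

no

With Elm's buffer at 10:
Round 1 — Calder, Grove, Ivory default (initial).
  Arden: +65 → 65 < 80
  Elm: +80 → 80 ≥ 10
  Morley: +40 → 40 < 120
Round 2 — Elm defaults.
  Morley: +20 → 60 < 120
No further defaults.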